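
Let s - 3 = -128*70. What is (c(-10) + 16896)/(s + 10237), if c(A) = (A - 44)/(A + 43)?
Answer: 92919/7040 ≈ 13.199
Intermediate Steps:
s = -8957 (s = 3 - 128*70 = 3 - 8960 = -8957)
c(A) = (-44 + A)/(43 + A)
(c(-10) + 16896)/(s + 10237) = ((-44 - 10)/(43 - 10) + 16896)/(-8957 + 10237) = (-54/33 + 16896)/1280 = ((1/33)*(-54) + 16896)*(1/1280) = (-18/11 + 16896)*(1/1280) = (185838/11)*(1/1280) = 92919/7040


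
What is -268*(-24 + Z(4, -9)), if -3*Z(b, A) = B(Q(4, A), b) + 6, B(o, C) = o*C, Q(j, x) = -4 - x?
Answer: 26264/3 ≈ 8754.7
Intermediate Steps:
B(o, C) = C*o
Z(b, A) = -2 - b*(-4 - A)/3 (Z(b, A) = -(b*(-4 - A) + 6)/3 = -(6 + b*(-4 - A))/3 = -2 - b*(-4 - A)/3)
-268*(-24 + Z(4, -9)) = -268*(-24 + (-2 + (1/3)*4*(4 - 9))) = -268*(-24 + (-2 + (1/3)*4*(-5))) = -268*(-24 + (-2 - 20/3)) = -268*(-24 - 26/3) = -268*(-98/3) = 26264/3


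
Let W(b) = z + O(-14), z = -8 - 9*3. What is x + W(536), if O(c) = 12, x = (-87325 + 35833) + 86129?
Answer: 34614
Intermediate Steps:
x = 34637 (x = -51492 + 86129 = 34637)
z = -35 (z = -8 - 27 = -35)
W(b) = -23 (W(b) = -35 + 12 = -23)
x + W(536) = 34637 - 23 = 34614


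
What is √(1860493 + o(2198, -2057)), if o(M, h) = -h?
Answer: 15*√8278 ≈ 1364.8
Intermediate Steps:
√(1860493 + o(2198, -2057)) = √(1860493 - 1*(-2057)) = √(1860493 + 2057) = √1862550 = 15*√8278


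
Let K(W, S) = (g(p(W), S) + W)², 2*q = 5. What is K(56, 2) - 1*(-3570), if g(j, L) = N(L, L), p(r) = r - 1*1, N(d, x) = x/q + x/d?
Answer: 172771/25 ≈ 6910.8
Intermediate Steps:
q = 5/2 (q = (½)*5 = 5/2 ≈ 2.5000)
N(d, x) = 2*x/5 + x/d (N(d, x) = x/(5/2) + x/d = x*(⅖) + x/d = 2*x/5 + x/d)
p(r) = -1 + r (p(r) = r - 1 = -1 + r)
g(j, L) = 1 + 2*L/5 (g(j, L) = 2*L/5 + L/L = 2*L/5 + 1 = 1 + 2*L/5)
K(W, S) = (1 + W + 2*S/5)² (K(W, S) = ((1 + 2*S/5) + W)² = (1 + W + 2*S/5)²)
K(56, 2) - 1*(-3570) = (5 + 2*2 + 5*56)²/25 - 1*(-3570) = (5 + 4 + 280)²/25 + 3570 = (1/25)*289² + 3570 = (1/25)*83521 + 3570 = 83521/25 + 3570 = 172771/25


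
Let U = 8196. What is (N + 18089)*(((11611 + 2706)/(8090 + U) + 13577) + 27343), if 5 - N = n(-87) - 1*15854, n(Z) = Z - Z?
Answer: 11312109055638/8143 ≈ 1.3892e+9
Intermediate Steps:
n(Z) = 0
N = 15859 (N = 5 - (0 - 1*15854) = 5 - (0 - 15854) = 5 - 1*(-15854) = 5 + 15854 = 15859)
(N + 18089)*(((11611 + 2706)/(8090 + U) + 13577) + 27343) = (15859 + 18089)*(((11611 + 2706)/(8090 + 8196) + 13577) + 27343) = 33948*((14317/16286 + 13577) + 27343) = 33948*(221129339/16286 + 27343) = 33948*(666437437/16286) = 11312109055638/8143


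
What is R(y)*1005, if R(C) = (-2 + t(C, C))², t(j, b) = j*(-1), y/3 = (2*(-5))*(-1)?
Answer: 1029120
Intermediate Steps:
y = 30 (y = 3*((2*(-5))*(-1)) = 3*(-10*(-1)) = 3*10 = 30)
t(j, b) = -j
R(C) = (-2 - C)²
R(y)*1005 = (2 + 30)²*1005 = 32²*1005 = 1024*1005 = 1029120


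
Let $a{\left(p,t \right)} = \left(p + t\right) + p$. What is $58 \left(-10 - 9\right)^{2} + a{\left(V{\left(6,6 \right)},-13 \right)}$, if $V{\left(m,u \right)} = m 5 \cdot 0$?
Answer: $20925$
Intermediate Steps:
$V{\left(m,u \right)} = 0$ ($V{\left(m,u \right)} = 5 m 0 = 0$)
$a{\left(p,t \right)} = t + 2 p$
$58 \left(-10 - 9\right)^{2} + a{\left(V{\left(6,6 \right)},-13 \right)} = 58 \left(-10 - 9\right)^{2} + \left(-13 + 2 \cdot 0\right) = 58 \left(-19\right)^{2} + \left(-13 + 0\right) = 58 \cdot 361 - 13 = 20938 - 13 = 20925$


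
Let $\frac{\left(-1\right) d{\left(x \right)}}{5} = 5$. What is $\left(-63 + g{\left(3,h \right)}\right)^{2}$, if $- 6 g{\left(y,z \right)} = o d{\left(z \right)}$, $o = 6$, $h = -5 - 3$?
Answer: $1444$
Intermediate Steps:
$d{\left(x \right)} = -25$ ($d{\left(x \right)} = \left(-5\right) 5 = -25$)
$h = -8$
$g{\left(y,z \right)} = 25$ ($g{\left(y,z \right)} = - \frac{6 \left(-25\right)}{6} = \left(- \frac{1}{6}\right) \left(-150\right) = 25$)
$\left(-63 + g{\left(3,h \right)}\right)^{2} = \left(-63 + 25\right)^{2} = \left(-38\right)^{2} = 1444$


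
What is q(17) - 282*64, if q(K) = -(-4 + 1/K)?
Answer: -306749/17 ≈ -18044.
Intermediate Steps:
q(K) = 4 - 1/K
q(17) - 282*64 = (4 - 1/17) - 282*64 = (4 - 1*1/17) - 18048 = (4 - 1/17) - 18048 = 67/17 - 18048 = -306749/17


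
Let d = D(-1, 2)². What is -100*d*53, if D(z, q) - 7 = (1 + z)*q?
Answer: -259700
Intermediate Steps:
D(z, q) = 7 + q*(1 + z) (D(z, q) = 7 + (1 + z)*q = 7 + q*(1 + z))
d = 49 (d = (7 + 2 + 2*(-1))² = (7 + 2 - 2)² = 7² = 49)
-100*d*53 = -100*49*53 = -4900*53 = -259700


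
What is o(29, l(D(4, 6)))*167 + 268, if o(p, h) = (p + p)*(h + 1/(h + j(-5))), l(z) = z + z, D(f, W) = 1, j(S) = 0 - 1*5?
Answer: 49234/3 ≈ 16411.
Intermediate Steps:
j(S) = -5 (j(S) = 0 - 5 = -5)
l(z) = 2*z
o(p, h) = 2*p*(h + 1/(-5 + h)) (o(p, h) = (p + p)*(h + 1/(h - 5)) = (2*p)*(h + 1/(-5 + h)) = 2*p*(h + 1/(-5 + h)))
o(29, l(D(4, 6)))*167 + 268 = (2*29*(1 + (2*1)**2 - 10)/(-5 + 2*1))*167 + 268 = (2*29*(1 + 2**2 - 5*2)/(-5 + 2))*167 + 268 = (2*29*(1 + 4 - 10)/(-3))*167 + 268 = (2*29*(-1/3)*(-5))*167 + 268 = (290/3)*167 + 268 = 48430/3 + 268 = 49234/3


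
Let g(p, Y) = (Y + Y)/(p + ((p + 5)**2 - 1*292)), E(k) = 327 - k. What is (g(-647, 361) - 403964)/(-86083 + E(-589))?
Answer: 166120095178/35022799575 ≈ 4.7432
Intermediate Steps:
g(p, Y) = 2*Y/(-292 + p + (5 + p)**2) (g(p, Y) = (2*Y)/(p + ((5 + p)**2 - 292)) = (2*Y)/(p + (-292 + (5 + p)**2)) = (2*Y)/(-292 + p + (5 + p)**2) = 2*Y/(-292 + p + (5 + p)**2))
(g(-647, 361) - 403964)/(-86083 + E(-589)) = (2*361/(-292 - 647 + (5 - 647)**2) - 403964)/(-86083 + (327 - 1*(-589))) = (2*361/(-292 - 647 + (-642)**2) - 403964)/(-86083 + (327 + 589)) = (2*361/(-292 - 647 + 412164) - 403964)/(-86083 + 916) = (2*361/411225 - 403964)/(-85167) = (2*361*(1/411225) - 403964)*(-1/85167) = (722/411225 - 403964)*(-1/85167) = -166120095178/411225*(-1/85167) = 166120095178/35022799575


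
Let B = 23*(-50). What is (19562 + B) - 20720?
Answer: -2308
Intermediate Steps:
B = -1150
(19562 + B) - 20720 = (19562 - 1150) - 20720 = 18412 - 20720 = -2308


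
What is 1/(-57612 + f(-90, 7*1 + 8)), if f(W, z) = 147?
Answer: -1/57465 ≈ -1.7402e-5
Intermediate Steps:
1/(-57612 + f(-90, 7*1 + 8)) = 1/(-57612 + 147) = 1/(-57465) = -1/57465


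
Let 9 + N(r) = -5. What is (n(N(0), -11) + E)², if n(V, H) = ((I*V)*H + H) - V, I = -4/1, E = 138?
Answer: 225625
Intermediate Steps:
N(r) = -14 (N(r) = -9 - 5 = -14)
I = -4 ≈ -4.0000
n(V, H) = H - V - 4*H*V (n(V, H) = ((-4*V)*H + H) - V = (-4*H*V + H) - V = (H - 4*H*V) - V = H - V - 4*H*V)
(n(N(0), -11) + E)² = ((-11 - 1*(-14) - 4*(-11)*(-14)) + 138)² = ((-11 + 14 - 616) + 138)² = (-613 + 138)² = (-475)² = 225625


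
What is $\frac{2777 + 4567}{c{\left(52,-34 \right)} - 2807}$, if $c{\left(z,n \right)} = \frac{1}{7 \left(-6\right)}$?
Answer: $- \frac{18144}{6935} \approx -2.6163$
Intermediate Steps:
$c{\left(z,n \right)} = - \frac{1}{42}$ ($c{\left(z,n \right)} = \frac{1}{-42} = - \frac{1}{42}$)
$\frac{2777 + 4567}{c{\left(52,-34 \right)} - 2807} = \frac{2777 + 4567}{- \frac{1}{42} - 2807} = \frac{7344}{- \frac{117895}{42}} = 7344 \left(- \frac{42}{117895}\right) = - \frac{18144}{6935}$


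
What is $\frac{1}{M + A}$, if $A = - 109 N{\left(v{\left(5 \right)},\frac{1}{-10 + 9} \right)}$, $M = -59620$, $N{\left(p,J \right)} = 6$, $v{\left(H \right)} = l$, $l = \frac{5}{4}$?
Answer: $- \frac{1}{60274} \approx -1.6591 \cdot 10^{-5}$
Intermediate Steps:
$l = \frac{5}{4}$ ($l = 5 \cdot \frac{1}{4} = \frac{5}{4} \approx 1.25$)
$v{\left(H \right)} = \frac{5}{4}$
$A = -654$ ($A = \left(-109\right) 6 = -654$)
$\frac{1}{M + A} = \frac{1}{-59620 - 654} = \frac{1}{-60274} = - \frac{1}{60274}$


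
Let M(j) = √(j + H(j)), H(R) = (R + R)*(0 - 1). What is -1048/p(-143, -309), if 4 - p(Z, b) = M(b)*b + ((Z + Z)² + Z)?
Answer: 21392038/1659263893 + 80958*√309/1659263893 ≈ 0.013750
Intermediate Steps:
H(R) = -2*R (H(R) = (2*R)*(-1) = -2*R)
M(j) = √(-j) (M(j) = √(j - 2*j) = √(-j))
p(Z, b) = 4 - Z - 4*Z² - b*√(-b) (p(Z, b) = 4 - (√(-b)*b + ((Z + Z)² + Z)) = 4 - (b*√(-b) + ((2*Z)² + Z)) = 4 - (b*√(-b) + (4*Z² + Z)) = 4 - (b*√(-b) + (Z + 4*Z²)) = 4 - (Z + 4*Z² + b*√(-b)) = 4 + (-Z - 4*Z² - b*√(-b)) = 4 - Z - 4*Z² - b*√(-b))
-1048/p(-143, -309) = -1048/(4 + (-1*(-309))^(3/2) - 1*(-143) - 4*(-143)²) = -1048/(4 + 309^(3/2) + 143 - 4*20449) = -1048/(4 + 309*√309 + 143 - 81796) = -1048/(-81649 + 309*√309)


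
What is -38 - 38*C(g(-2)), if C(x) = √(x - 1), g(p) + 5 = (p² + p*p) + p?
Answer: -38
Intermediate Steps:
g(p) = -5 + p + 2*p² (g(p) = -5 + ((p² + p*p) + p) = -5 + ((p² + p²) + p) = -5 + (2*p² + p) = -5 + (p + 2*p²) = -5 + p + 2*p²)
C(x) = √(-1 + x)
-38 - 38*C(g(-2)) = -38 - 38*√(-1 + (-5 - 2 + 2*(-2)²)) = -38 - 38*√(-1 + (-5 - 2 + 2*4)) = -38 - 38*√(-1 + (-5 - 2 + 8)) = -38 - 38*√(-1 + 1) = -38 - 38*√0 = -38 - 38*0 = -38 + 0 = -38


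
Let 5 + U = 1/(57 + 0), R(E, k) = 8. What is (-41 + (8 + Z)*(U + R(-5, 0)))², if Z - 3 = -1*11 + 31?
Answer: 8970025/3249 ≈ 2760.9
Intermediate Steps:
Z = 23 (Z = 3 + (-1*11 + 31) = 3 + (-11 + 31) = 3 + 20 = 23)
U = -284/57 (U = -5 + 1/(57 + 0) = -5 + 1/57 = -284/57 ≈ -4.9825)
(-41 + (8 + Z)*(U + R(-5, 0)))² = (-41 + (8 + 23)*(-284/57 + 8))² = (-41 + 31*(172/57))² = (-41 + 5332/57)² = (2995/57)² = 8970025/3249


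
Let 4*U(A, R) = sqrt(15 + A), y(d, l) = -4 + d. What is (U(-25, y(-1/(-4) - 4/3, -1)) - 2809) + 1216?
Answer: -1593 + I*sqrt(10)/4 ≈ -1593.0 + 0.79057*I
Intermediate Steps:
U(A, R) = sqrt(15 + A)/4
(U(-25, y(-1/(-4) - 4/3, -1)) - 2809) + 1216 = (sqrt(15 - 25)/4 - 2809) + 1216 = (sqrt(-10)/4 - 2809) + 1216 = ((I*sqrt(10))/4 - 2809) + 1216 = (I*sqrt(10)/4 - 2809) + 1216 = (-2809 + I*sqrt(10)/4) + 1216 = -1593 + I*sqrt(10)/4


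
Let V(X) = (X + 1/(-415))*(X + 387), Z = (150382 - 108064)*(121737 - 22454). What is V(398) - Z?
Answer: -348695081969/83 ≈ -4.2011e+9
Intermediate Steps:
Z = 4201457994 (Z = 42318*99283 = 4201457994)
V(X) = (387 + X)*(-1/415 + X) (V(X) = (X - 1/415)*(387 + X) = (-1/415 + X)*(387 + X) = (387 + X)*(-1/415 + X))
V(398) - Z = (-387/415 + 398**2 + (160604/415)*398) - 1*4201457994 = (-387/415 + 158404 + 63920392/415) - 4201457994 = 25931533/83 - 4201457994 = -348695081969/83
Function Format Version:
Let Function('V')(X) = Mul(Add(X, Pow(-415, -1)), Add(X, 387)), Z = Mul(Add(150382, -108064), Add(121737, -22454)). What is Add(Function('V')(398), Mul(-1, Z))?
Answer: Rational(-348695081969, 83) ≈ -4.2011e+9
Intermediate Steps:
Z = 4201457994 (Z = Mul(42318, 99283) = 4201457994)
Function('V')(X) = Mul(Add(387, X), Add(Rational(-1, 415), X)) (Function('V')(X) = Mul(Add(X, Rational(-1, 415)), Add(387, X)) = Mul(Add(Rational(-1, 415), X), Add(387, X)) = Mul(Add(387, X), Add(Rational(-1, 415), X)))
Add(Function('V')(398), Mul(-1, Z)) = Add(Add(Rational(-387, 415), Pow(398, 2), Mul(Rational(160604, 415), 398)), Mul(-1, 4201457994)) = Add(Add(Rational(-387, 415), 158404, Rational(63920392, 415)), -4201457994) = Add(Rational(25931533, 83), -4201457994) = Rational(-348695081969, 83)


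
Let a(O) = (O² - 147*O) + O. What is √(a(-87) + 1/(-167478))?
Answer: √568578856123686/167478 ≈ 142.38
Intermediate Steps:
a(O) = O² - 146*O
√(a(-87) + 1/(-167478)) = √(-87*(-146 - 87) + 1/(-167478)) = √(-87*(-233) - 1/167478) = √(20271 - 1/167478) = √(3394946537/167478) = √568578856123686/167478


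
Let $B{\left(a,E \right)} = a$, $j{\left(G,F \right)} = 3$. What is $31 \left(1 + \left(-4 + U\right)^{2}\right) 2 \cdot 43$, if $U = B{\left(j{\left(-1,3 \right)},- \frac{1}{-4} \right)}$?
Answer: $5332$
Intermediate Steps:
$U = 3$
$31 \left(1 + \left(-4 + U\right)^{2}\right) 2 \cdot 43 = 31 \left(1 + \left(-4 + 3\right)^{2}\right) 2 \cdot 43 = 31 \left(1 + \left(-1\right)^{2}\right) 2 \cdot 43 = 31 \left(1 + 1\right) 2 \cdot 43 = 31 \cdot 2 \cdot 2 \cdot 43 = 31 \cdot 4 \cdot 43 = 124 \cdot 43 = 5332$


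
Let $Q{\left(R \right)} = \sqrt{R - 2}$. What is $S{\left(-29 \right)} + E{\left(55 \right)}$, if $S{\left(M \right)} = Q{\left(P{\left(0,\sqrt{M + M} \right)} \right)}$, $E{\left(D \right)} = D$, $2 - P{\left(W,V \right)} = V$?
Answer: $55 + \sqrt[4]{58} \sqrt{- i} \approx 56.951 - 1.9514 i$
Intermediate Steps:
$P{\left(W,V \right)} = 2 - V$
$Q{\left(R \right)} = \sqrt{-2 + R}$
$S{\left(M \right)} = \sqrt[4]{2} \sqrt{- \sqrt{M}}$ ($S{\left(M \right)} = \sqrt{-2 - \left(-2 + \sqrt{M + M}\right)} = \sqrt{-2 - \left(-2 + \sqrt{2 M}\right)} = \sqrt{-2 - \left(-2 + \sqrt{2} \sqrt{M}\right)} = \sqrt{- \sqrt{2} \sqrt{M}} = \sqrt[4]{2} \sqrt{- \sqrt{M}}$)
$S{\left(-29 \right)} + E{\left(55 \right)} = \sqrt[4]{2} \sqrt{- \sqrt{-29}} + 55 = \sqrt[4]{2} \sqrt{- i \sqrt{29}} + 55 = \sqrt[4]{2} \sqrt[4]{29} \sqrt{- i} + 55 = \sqrt[4]{58} \sqrt{- i} + 55 = 55 + \sqrt[4]{58} \sqrt{- i}$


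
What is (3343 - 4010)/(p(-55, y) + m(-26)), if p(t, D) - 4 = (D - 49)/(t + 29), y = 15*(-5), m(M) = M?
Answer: 8671/224 ≈ 38.710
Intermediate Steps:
y = -75
p(t, D) = 4 + (-49 + D)/(29 + t) (p(t, D) = 4 + (D - 49)/(t + 29) = 4 + (-49 + D)/(29 + t))
(3343 - 4010)/(p(-55, y) + m(-26)) = (3343 - 4010)/((67 - 75 + 4*(-55))/(29 - 55) - 26) = -667/((67 - 75 - 220)/(-26) - 26) = -667/(-1/26*(-228) - 26) = -667/(114/13 - 26) = -667/(-224/13) = -667*(-13/224) = 8671/224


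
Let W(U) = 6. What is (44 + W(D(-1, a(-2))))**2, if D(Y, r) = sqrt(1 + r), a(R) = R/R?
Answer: 2500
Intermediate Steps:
a(R) = 1
(44 + W(D(-1, a(-2))))**2 = (44 + 6)**2 = 50**2 = 2500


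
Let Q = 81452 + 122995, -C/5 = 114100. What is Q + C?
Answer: -366053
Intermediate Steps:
C = -570500 (C = -5*114100 = -570500)
Q = 204447
Q + C = 204447 - 570500 = -366053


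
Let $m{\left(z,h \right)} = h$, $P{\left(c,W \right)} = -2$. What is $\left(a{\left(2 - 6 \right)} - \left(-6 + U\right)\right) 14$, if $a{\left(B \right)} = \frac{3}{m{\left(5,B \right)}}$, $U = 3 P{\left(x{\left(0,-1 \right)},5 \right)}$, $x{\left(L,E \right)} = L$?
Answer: $\frac{315}{2} \approx 157.5$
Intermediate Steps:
$U = -6$ ($U = 3 \left(-2\right) = -6$)
$a{\left(B \right)} = \frac{3}{B}$
$\left(a{\left(2 - 6 \right)} - \left(-6 + U\right)\right) 14 = \left(\frac{3}{2 - 6} + \left(6 - -6\right)\right) 14 = \left(\frac{3}{2 - 6} + \left(6 + 6\right)\right) 14 = \left(\frac{3}{-4} + 12\right) 14 = \left(3 \left(- \frac{1}{4}\right) + 12\right) 14 = \left(- \frac{3}{4} + 12\right) 14 = \frac{45}{4} \cdot 14 = \frac{315}{2}$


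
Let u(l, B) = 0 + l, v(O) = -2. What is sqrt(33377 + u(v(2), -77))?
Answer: 5*sqrt(1335) ≈ 182.69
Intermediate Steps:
u(l, B) = l
sqrt(33377 + u(v(2), -77)) = sqrt(33377 - 2) = sqrt(33375) = 5*sqrt(1335)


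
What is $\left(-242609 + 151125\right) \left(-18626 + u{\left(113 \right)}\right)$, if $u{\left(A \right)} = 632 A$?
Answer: $-4829440360$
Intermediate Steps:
$\left(-242609 + 151125\right) \left(-18626 + u{\left(113 \right)}\right) = \left(-242609 + 151125\right) \left(-18626 + 632 \cdot 113\right) = - 91484 \left(-18626 + 71416\right) = \left(-91484\right) 52790 = -4829440360$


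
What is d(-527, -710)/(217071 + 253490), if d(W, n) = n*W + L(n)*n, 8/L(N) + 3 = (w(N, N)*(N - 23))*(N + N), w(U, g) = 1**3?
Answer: 389457458010/489786710777 ≈ 0.79516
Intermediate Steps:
w(U, g) = 1
L(N) = 8/(-3 + 2*N*(-23 + N)) (L(N) = 8/(-3 + (1*(N - 23))*(N + N)) = 8/(-3 + (1*(-23 + N))*(2*N)) = 8/(-3 + (-23 + N)*(2*N)) = 8/(-3 + 2*N*(-23 + N)))
d(W, n) = W*n + 8*n/(-3 - 46*n + 2*n**2) (d(W, n) = n*W + (8/(-3 - 46*n + 2*n**2))*n = W*n + 8*n/(-3 - 46*n + 2*n**2))
d(-527, -710)/(217071 + 253490) = (-710*(-8 - 527*(3 - 2*(-710)**2 + 46*(-710)))/(3 - 2*(-710)**2 + 46*(-710)))/(217071 + 253490) = -710*(-8 - 527*(3 - 2*504100 - 32660))/(3 - 2*504100 - 32660)/470561 = -710*(-8 - 527*(3 - 1008200 - 32660))/(3 - 1008200 - 32660)*(1/470561) = -710*(-8 - 527*(-1040857))/(-1040857)*(1/470561) = -710*(-1/1040857)*(-8 + 548531639)*(1/470561) = -710*(-1/1040857)*548531631*(1/470561) = (389457458010/1040857)*(1/470561) = 389457458010/489786710777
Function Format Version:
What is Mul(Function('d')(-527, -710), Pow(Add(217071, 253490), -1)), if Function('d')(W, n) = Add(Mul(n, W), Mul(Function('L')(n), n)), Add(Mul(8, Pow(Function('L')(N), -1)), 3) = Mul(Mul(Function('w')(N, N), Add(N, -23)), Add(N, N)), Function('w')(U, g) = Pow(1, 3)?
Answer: Rational(389457458010, 489786710777) ≈ 0.79516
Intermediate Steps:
Function('w')(U, g) = 1
Function('L')(N) = Mul(8, Pow(Add(-3, Mul(2, N, Add(-23, N))), -1)) (Function('L')(N) = Mul(8, Pow(Add(-3, Mul(Mul(1, Add(N, -23)), Add(N, N))), -1)) = Mul(8, Pow(Add(-3, Mul(Mul(1, Add(-23, N)), Mul(2, N))), -1)) = Mul(8, Pow(Add(-3, Mul(Add(-23, N), Mul(2, N))), -1)) = Mul(8, Pow(Add(-3, Mul(2, N, Add(-23, N))), -1)))
Function('d')(W, n) = Add(Mul(W, n), Mul(8, n, Pow(Add(-3, Mul(-46, n), Mul(2, Pow(n, 2))), -1))) (Function('d')(W, n) = Add(Mul(n, W), Mul(Mul(8, Pow(Add(-3, Mul(-46, n), Mul(2, Pow(n, 2))), -1)), n)) = Add(Mul(W, n), Mul(8, n, Pow(Add(-3, Mul(-46, n), Mul(2, Pow(n, 2))), -1))))
Mul(Function('d')(-527, -710), Pow(Add(217071, 253490), -1)) = Mul(Mul(-710, Pow(Add(3, Mul(-2, Pow(-710, 2)), Mul(46, -710)), -1), Add(-8, Mul(-527, Add(3, Mul(-2, Pow(-710, 2)), Mul(46, -710))))), Pow(Add(217071, 253490), -1)) = Mul(Mul(-710, Pow(Add(3, Mul(-2, 504100), -32660), -1), Add(-8, Mul(-527, Add(3, Mul(-2, 504100), -32660)))), Pow(470561, -1)) = Mul(Mul(-710, Pow(Add(3, -1008200, -32660), -1), Add(-8, Mul(-527, Add(3, -1008200, -32660)))), Rational(1, 470561)) = Mul(Mul(-710, Pow(-1040857, -1), Add(-8, Mul(-527, -1040857))), Rational(1, 470561)) = Mul(Mul(-710, Rational(-1, 1040857), Add(-8, 548531639)), Rational(1, 470561)) = Mul(Mul(-710, Rational(-1, 1040857), 548531631), Rational(1, 470561)) = Mul(Rational(389457458010, 1040857), Rational(1, 470561)) = Rational(389457458010, 489786710777)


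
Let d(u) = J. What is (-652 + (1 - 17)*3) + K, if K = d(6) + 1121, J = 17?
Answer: 438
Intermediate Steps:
d(u) = 17
K = 1138 (K = 17 + 1121 = 1138)
(-652 + (1 - 17)*3) + K = (-652 + (1 - 17)*3) + 1138 = (-652 - 16*3) + 1138 = (-652 - 48) + 1138 = -700 + 1138 = 438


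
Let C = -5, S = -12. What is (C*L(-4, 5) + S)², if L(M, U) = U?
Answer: 1369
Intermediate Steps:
(C*L(-4, 5) + S)² = (-5*5 - 12)² = (-25 - 12)² = (-37)² = 1369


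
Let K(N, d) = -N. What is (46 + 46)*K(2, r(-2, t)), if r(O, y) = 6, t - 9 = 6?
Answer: -184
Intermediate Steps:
t = 15 (t = 9 + 6 = 15)
(46 + 46)*K(2, r(-2, t)) = (46 + 46)*(-1*2) = 92*(-2) = -184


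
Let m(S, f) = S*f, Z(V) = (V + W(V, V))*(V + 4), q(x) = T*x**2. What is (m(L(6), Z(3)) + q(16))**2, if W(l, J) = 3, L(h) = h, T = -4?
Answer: 595984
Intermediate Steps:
q(x) = -4*x**2
Z(V) = (3 + V)*(4 + V) (Z(V) = (V + 3)*(V + 4) = (3 + V)*(4 + V))
(m(L(6), Z(3)) + q(16))**2 = (6*(12 + 3**2 + 7*3) - 4*16**2)**2 = (6*(12 + 9 + 21) - 4*256)**2 = (6*42 - 1024)**2 = (252 - 1024)**2 = (-772)**2 = 595984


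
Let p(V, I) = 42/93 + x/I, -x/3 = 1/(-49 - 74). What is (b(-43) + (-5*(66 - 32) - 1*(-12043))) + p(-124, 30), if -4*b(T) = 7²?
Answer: 904535297/76260 ≈ 11861.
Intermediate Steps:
b(T) = -49/4 (b(T) = -¼*7² = -¼*49 = -49/4)
x = 1/41 (x = -3/(-49 - 74) = -3/(-123) = -3*(-1/123) = 1/41 ≈ 0.024390)
p(V, I) = 14/31 + 1/(41*I) (p(V, I) = 42/93 + 1/(41*I) = 42*(1/93) + 1/(41*I) = 14/31 + 1/(41*I))
(b(-43) + (-5*(66 - 32) - 1*(-12043))) + p(-124, 30) = (-49/4 + (-5*(66 - 32) - 1*(-12043))) + (1/1271)*(31 + 574*30)/30 = (-49/4 + (-5*34 + 12043)) + (1/1271)*(1/30)*(31 + 17220) = (-49/4 + (-170 + 12043)) + (1/1271)*(1/30)*17251 = (-49/4 + 11873) + 17251/38130 = 47443/4 + 17251/38130 = 904535297/76260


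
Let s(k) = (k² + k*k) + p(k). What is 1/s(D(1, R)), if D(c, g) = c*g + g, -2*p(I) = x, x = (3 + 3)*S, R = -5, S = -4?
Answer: 1/212 ≈ 0.0047170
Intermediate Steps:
x = -24 (x = (3 + 3)*(-4) = 6*(-4) = -24)
p(I) = 12 (p(I) = -½*(-24) = 12)
D(c, g) = g + c*g
s(k) = 12 + 2*k² (s(k) = (k² + k*k) + 12 = (k² + k²) + 12 = 2*k² + 12 = 12 + 2*k²)
1/s(D(1, R)) = 1/(12 + 2*(-5*(1 + 1))²) = 1/(12 + 2*(-5*2)²) = 1/(12 + 2*(-10)²) = 1/(12 + 2*100) = 1/(12 + 200) = 1/212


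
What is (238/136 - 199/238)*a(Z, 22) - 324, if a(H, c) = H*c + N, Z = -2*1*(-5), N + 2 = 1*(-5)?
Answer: -61569/476 ≈ -129.35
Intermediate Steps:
N = -7 (N = -2 + 1*(-5) = -2 - 5 = -7)
Z = 10 (Z = -2*(-5) = 10)
a(H, c) = -7 + H*c (a(H, c) = H*c - 7 = -7 + H*c)
(238/136 - 199/238)*a(Z, 22) - 324 = (238/136 - 199/238)*(-7 + 10*22) - 324 = (238*(1/136) - 199*1/238)*(-7 + 220) - 324 = (7/4 - 199/238)*213 - 324 = (435/476)*213 - 324 = 92655/476 - 324 = -61569/476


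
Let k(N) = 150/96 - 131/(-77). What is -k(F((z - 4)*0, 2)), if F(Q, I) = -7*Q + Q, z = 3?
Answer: -4021/1232 ≈ -3.2638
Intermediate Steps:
F(Q, I) = -6*Q
k(N) = 4021/1232 (k(N) = 150*(1/96) - 131*(-1/77) = 25/16 + 131/77 = 4021/1232)
-k(F((z - 4)*0, 2)) = -1*4021/1232 = -4021/1232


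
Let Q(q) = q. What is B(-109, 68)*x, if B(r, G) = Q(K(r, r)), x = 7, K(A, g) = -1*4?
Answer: -28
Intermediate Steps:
K(A, g) = -4
B(r, G) = -4
B(-109, 68)*x = -4*7 = -28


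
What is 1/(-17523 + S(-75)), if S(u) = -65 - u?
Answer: -1/17513 ≈ -5.7100e-5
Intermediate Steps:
1/(-17523 + S(-75)) = 1/(-17523 + (-65 - 1*(-75))) = 1/(-17523 + (-65 + 75)) = 1/(-17523 + 10) = 1/(-17513) = -1/17513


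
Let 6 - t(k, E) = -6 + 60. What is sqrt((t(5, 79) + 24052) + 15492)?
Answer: 2*sqrt(9874) ≈ 198.74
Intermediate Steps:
t(k, E) = -48 (t(k, E) = 6 - (-6 + 60) = 6 - 1*54 = 6 - 54 = -48)
sqrt((t(5, 79) + 24052) + 15492) = sqrt((-48 + 24052) + 15492) = sqrt(24004 + 15492) = sqrt(39496) = 2*sqrt(9874)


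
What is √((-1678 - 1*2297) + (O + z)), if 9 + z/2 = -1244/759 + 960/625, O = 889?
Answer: 2*I*√279417827370/18975 ≈ 55.715*I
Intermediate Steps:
z = -1727294/94875 (z = -18 + 2*(-1244/759 + 960/625) = -18 + 2*(-1244*1/759 + 960*(1/625)) = -18 + 2*(-1244/759 + 192/125) = -18 + 2*(-9772/94875) = -18 - 19544/94875 = -1727294/94875 ≈ -18.206)
√((-1678 - 1*2297) + (O + z)) = √((-1678 - 1*2297) + (889 - 1727294/94875)) = √((-1678 - 2297) + 82616581/94875) = √(-3975 + 82616581/94875) = √(-294511544/94875) = 2*I*√279417827370/18975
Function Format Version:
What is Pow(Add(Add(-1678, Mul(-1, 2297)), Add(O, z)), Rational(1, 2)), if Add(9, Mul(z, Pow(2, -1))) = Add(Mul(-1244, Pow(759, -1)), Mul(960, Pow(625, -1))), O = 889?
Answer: Mul(Rational(2, 18975), I, Pow(279417827370, Rational(1, 2))) ≈ Mul(55.715, I)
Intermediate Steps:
z = Rational(-1727294, 94875) (z = Add(-18, Mul(2, Add(Mul(-1244, Pow(759, -1)), Mul(960, Pow(625, -1))))) = Add(-18, Mul(2, Add(Mul(-1244, Rational(1, 759)), Mul(960, Rational(1, 625))))) = Add(-18, Mul(2, Add(Rational(-1244, 759), Rational(192, 125)))) = Add(-18, Mul(2, Rational(-9772, 94875))) = Add(-18, Rational(-19544, 94875)) = Rational(-1727294, 94875) ≈ -18.206)
Pow(Add(Add(-1678, Mul(-1, 2297)), Add(O, z)), Rational(1, 2)) = Pow(Add(Add(-1678, Mul(-1, 2297)), Add(889, Rational(-1727294, 94875))), Rational(1, 2)) = Pow(Add(Add(-1678, -2297), Rational(82616581, 94875)), Rational(1, 2)) = Pow(Add(-3975, Rational(82616581, 94875)), Rational(1, 2)) = Pow(Rational(-294511544, 94875), Rational(1, 2)) = Mul(Rational(2, 18975), I, Pow(279417827370, Rational(1, 2)))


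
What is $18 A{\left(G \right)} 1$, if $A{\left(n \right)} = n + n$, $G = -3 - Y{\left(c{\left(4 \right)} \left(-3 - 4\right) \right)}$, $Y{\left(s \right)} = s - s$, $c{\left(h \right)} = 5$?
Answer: $-108$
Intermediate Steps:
$Y{\left(s \right)} = 0$
$G = -3$ ($G = -3 - 0 = -3 + 0 = -3$)
$A{\left(n \right)} = 2 n$
$18 A{\left(G \right)} 1 = 18 \cdot 2 \left(-3\right) 1 = 18 \left(-6\right) 1 = \left(-108\right) 1 = -108$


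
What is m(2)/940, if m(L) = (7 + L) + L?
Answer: 11/940 ≈ 0.011702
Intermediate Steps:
m(L) = 7 + 2*L
m(2)/940 = (7 + 2*2)/940 = (7 + 4)*(1/940) = 11*(1/940) = 11/940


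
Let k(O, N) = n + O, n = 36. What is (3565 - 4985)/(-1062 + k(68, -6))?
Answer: 710/479 ≈ 1.4823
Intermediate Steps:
k(O, N) = 36 + O
(3565 - 4985)/(-1062 + k(68, -6)) = (3565 - 4985)/(-1062 + (36 + 68)) = -1420/(-1062 + 104) = -1420/(-958) = -1420*(-1/958) = 710/479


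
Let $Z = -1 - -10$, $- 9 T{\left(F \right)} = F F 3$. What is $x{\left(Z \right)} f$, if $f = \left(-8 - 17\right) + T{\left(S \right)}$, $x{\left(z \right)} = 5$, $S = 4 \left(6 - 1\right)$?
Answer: $- \frac{2375}{3} \approx -791.67$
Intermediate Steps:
$S = 20$ ($S = 4 \cdot 5 = 20$)
$T{\left(F \right)} = - \frac{F^{2}}{3}$ ($T{\left(F \right)} = - \frac{F F 3}{9} = - \frac{F^{2} \cdot 3}{9} = - \frac{3 F^{2}}{9} = - \frac{F^{2}}{3}$)
$Z = 9$ ($Z = -1 + 10 = 9$)
$f = - \frac{475}{3}$ ($f = \left(-8 - 17\right) - \frac{20^{2}}{3} = -25 - \frac{400}{3} = - \frac{475}{3} \approx -158.33$)
$x{\left(Z \right)} f = 5 \left(- \frac{475}{3}\right) = - \frac{2375}{3}$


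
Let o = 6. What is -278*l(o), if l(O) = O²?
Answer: -10008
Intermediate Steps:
-278*l(o) = -278*6² = -278*36 = -10008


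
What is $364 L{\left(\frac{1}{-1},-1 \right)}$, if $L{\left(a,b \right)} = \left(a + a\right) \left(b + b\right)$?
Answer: $1456$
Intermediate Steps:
$L{\left(a,b \right)} = 4 a b$ ($L{\left(a,b \right)} = 2 a 2 b = 4 a b$)
$364 L{\left(\frac{1}{-1},-1 \right)} = 364 \cdot 4 \frac{1}{-1} \left(-1\right) = 364 \cdot 4 \left(-1\right) \left(-1\right) = 364 \cdot 4 = 1456$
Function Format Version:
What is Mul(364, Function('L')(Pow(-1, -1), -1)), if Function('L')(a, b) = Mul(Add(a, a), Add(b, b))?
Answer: 1456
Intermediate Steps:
Function('L')(a, b) = Mul(4, a, b) (Function('L')(a, b) = Mul(Mul(2, a), Mul(2, b)) = Mul(4, a, b))
Mul(364, Function('L')(Pow(-1, -1), -1)) = Mul(364, Mul(4, Pow(-1, -1), -1)) = Mul(364, Mul(4, -1, -1)) = Mul(364, 4) = 1456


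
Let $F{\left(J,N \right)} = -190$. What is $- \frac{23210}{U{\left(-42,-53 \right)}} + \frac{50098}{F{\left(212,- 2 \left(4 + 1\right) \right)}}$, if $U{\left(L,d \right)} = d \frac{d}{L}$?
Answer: $\frac{22245259}{266855} \approx 83.361$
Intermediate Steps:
$U{\left(L,d \right)} = \frac{d^{2}}{L}$
$- \frac{23210}{U{\left(-42,-53 \right)}} + \frac{50098}{F{\left(212,- 2 \left(4 + 1\right) \right)}} = - \frac{23210}{\frac{1}{-42} \left(-53\right)^{2}} + \frac{50098}{-190} = - \frac{23210}{\left(- \frac{1}{42}\right) 2809} + 50098 \left(- \frac{1}{190}\right) = - \frac{23210}{- \frac{2809}{42}} - \frac{25049}{95} = \left(-23210\right) \left(- \frac{42}{2809}\right) - \frac{25049}{95} = \frac{974820}{2809} - \frac{25049}{95} = \frac{22245259}{266855}$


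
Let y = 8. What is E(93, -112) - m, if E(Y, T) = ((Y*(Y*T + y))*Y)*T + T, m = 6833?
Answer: 10082097759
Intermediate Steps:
E(Y, T) = T + T*Y²*(8 + T*Y) (E(Y, T) = ((Y*(Y*T + 8))*Y)*T + T = ((Y*(T*Y + 8))*Y)*T + T = ((Y*(8 + T*Y))*Y)*T + T = (Y²*(8 + T*Y))*T + T = T*Y²*(8 + T*Y) + T = T + T*Y²*(8 + T*Y))
E(93, -112) - m = -112*(1 + 8*93² - 112*93³) - 1*6833 = -112*(1 + 8*8649 - 112*804357) - 6833 = -112*(1 + 69192 - 90087984) - 6833 = -112*(-90018791) - 6833 = 10082104592 - 6833 = 10082097759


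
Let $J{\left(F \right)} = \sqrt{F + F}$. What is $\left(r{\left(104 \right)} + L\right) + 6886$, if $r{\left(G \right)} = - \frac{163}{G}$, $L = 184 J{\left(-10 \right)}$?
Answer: $\frac{715981}{104} + 368 i \sqrt{5} \approx 6884.4 + 822.87 i$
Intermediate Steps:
$J{\left(F \right)} = \sqrt{2} \sqrt{F}$ ($J{\left(F \right)} = \sqrt{2 F} = \sqrt{2} \sqrt{F}$)
$L = 368 i \sqrt{5}$ ($L = 184 \sqrt{2} \sqrt{-10} = 184 \sqrt{2} i \sqrt{10} = 184 \cdot 2 i \sqrt{5} = 368 i \sqrt{5} \approx 822.87 i$)
$\left(r{\left(104 \right)} + L\right) + 6886 = \left(- \frac{163}{104} + 368 i \sqrt{5}\right) + 6886 = \frac{715981}{104} + 368 i \sqrt{5}$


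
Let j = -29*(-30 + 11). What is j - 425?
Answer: 126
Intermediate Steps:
j = 551 (j = -29*(-19) = 551)
j - 425 = 551 - 425 = 126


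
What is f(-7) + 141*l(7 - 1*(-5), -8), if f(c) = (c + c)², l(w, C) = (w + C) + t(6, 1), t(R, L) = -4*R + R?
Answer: -1778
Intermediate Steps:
t(R, L) = -3*R
l(w, C) = -18 + C + w (l(w, C) = (w + C) - 3*6 = (C + w) - 18 = -18 + C + w)
f(c) = 4*c² (f(c) = (2*c)² = 4*c²)
f(-7) + 141*l(7 - 1*(-5), -8) = 4*(-7)² + 141*(-18 - 8 + (7 - 1*(-5))) = 4*49 + 141*(-18 - 8 + (7 + 5)) = 196 + 141*(-18 - 8 + 12) = 196 + 141*(-14) = 196 - 1974 = -1778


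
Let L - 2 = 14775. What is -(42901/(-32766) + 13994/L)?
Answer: 175420673/484183182 ≈ 0.36230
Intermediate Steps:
L = 14777 (L = 2 + 14775 = 14777)
-(42901/(-32766) + 13994/L) = -(42901/(-32766) + 13994/14777) = -(42901*(-1/32766) + 13994*(1/14777)) = -(-42901/32766 + 13994/14777) = -1*(-175420673/484183182) = 175420673/484183182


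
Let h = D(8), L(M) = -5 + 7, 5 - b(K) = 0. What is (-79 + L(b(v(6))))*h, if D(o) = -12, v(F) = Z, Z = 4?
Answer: 924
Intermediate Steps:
v(F) = 4
b(K) = 5 (b(K) = 5 - 1*0 = 5 + 0 = 5)
L(M) = 2
h = -12
(-79 + L(b(v(6))))*h = (-79 + 2)*(-12) = -77*(-12) = 924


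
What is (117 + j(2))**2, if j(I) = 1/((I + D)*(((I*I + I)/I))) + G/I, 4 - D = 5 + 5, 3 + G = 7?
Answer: 2036329/144 ≈ 14141.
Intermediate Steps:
G = 4 (G = -3 + 7 = 4)
D = -6 (D = 4 - (5 + 5) = 4 - 1*10 = 4 - 10 = -6)
j(I) = 4/I + I/((-6 + I)*(I + I**2)) (j(I) = 1/((I - 6)*(((I*I + I)/I))) + 4/I = 1/((-6 + I)*(((I**2 + I)/I))) + 4/I = 1/((-6 + I)*(((I + I**2)/I))) + 4/I = (I/(I + I**2))/(-6 + I) + 4/I = I/((-6 + I)*(I + I**2)) + 4/I = 4/I + I/((-6 + I)*(I + I**2)))
(117 + j(2))**2 = (117 + (-24 - 19*2 + 4*2**2)/(2*(-6 + 2**2 - 5*2)))**2 = (117 + (-24 - 38 + 4*4)/(2*(-6 + 4 - 10)))**2 = (117 + (1/2)*(-24 - 38 + 16)/(-12))**2 = (117 + (1/2)*(-1/12)*(-46))**2 = (117 + 23/12)**2 = (1427/12)**2 = 2036329/144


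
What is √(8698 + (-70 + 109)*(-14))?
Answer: 2*√2038 ≈ 90.288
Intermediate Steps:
√(8698 + (-70 + 109)*(-14)) = √(8698 + 39*(-14)) = √(8698 - 546) = √8152 = 2*√2038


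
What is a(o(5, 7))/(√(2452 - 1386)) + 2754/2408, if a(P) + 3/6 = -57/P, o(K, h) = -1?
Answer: 1377/1204 + 113*√1066/2132 ≈ 2.8742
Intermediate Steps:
a(P) = -½ - 57/P
a(o(5, 7))/(√(2452 - 1386)) + 2754/2408 = ((½)*(-114 - 1*(-1))/(-1))/(√(2452 - 1386)) + 2754/2408 = ((½)*(-1)*(-114 + 1))/(√1066) + 2754*(1/2408) = ((½)*(-1)*(-113))*(√1066/1066) + 1377/1204 = 113*(√1066/1066)/2 + 1377/1204 = 113*√1066/2132 + 1377/1204 = 1377/1204 + 113*√1066/2132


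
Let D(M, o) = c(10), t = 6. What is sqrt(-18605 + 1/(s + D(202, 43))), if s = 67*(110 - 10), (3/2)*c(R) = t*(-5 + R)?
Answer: I*sqrt(13127687895)/840 ≈ 136.4*I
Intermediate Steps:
c(R) = -20 + 4*R (c(R) = 2*(6*(-5 + R))/3 = 2*(-30 + 6*R)/3 = -20 + 4*R)
s = 6700 (s = 67*100 = 6700)
D(M, o) = 20 (D(M, o) = -20 + 4*10 = -20 + 40 = 20)
sqrt(-18605 + 1/(s + D(202, 43))) = sqrt(-18605 + 1/(6700 + 20)) = sqrt(-18605 + 1/6720) = sqrt(-125025599/6720) = I*sqrt(13127687895)/840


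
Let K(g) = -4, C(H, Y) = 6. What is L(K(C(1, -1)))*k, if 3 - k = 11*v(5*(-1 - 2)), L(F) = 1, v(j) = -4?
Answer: 47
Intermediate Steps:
k = 47 (k = 3 - 11*(-4) = 3 - 1*(-44) = 3 + 44 = 47)
L(K(C(1, -1)))*k = 1*47 = 47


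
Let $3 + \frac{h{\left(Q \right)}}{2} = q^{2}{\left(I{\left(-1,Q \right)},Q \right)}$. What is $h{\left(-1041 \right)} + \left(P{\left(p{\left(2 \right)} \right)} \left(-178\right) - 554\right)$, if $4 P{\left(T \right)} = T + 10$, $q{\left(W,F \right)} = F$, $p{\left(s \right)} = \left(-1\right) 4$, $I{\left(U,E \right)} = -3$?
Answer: $2166535$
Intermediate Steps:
$p{\left(s \right)} = -4$
$P{\left(T \right)} = \frac{5}{2} + \frac{T}{4}$ ($P{\left(T \right)} = \frac{T + 10}{4} = \frac{10 + T}{4} = \frac{5}{2} + \frac{T}{4}$)
$h{\left(Q \right)} = -6 + 2 Q^{2}$
$h{\left(-1041 \right)} + \left(P{\left(p{\left(2 \right)} \right)} \left(-178\right) - 554\right) = \left(-6 + 2 \left(-1041\right)^{2}\right) - \left(554 - \left(\frac{5}{2} + \frac{1}{4} \left(-4\right)\right) \left(-178\right)\right) = \left(-6 + 2 \cdot 1083681\right) - \left(554 - \left(\frac{5}{2} - 1\right) \left(-178\right)\right) = \left(-6 + 2167362\right) + \left(\frac{3}{2} \left(-178\right) - 554\right) = 2167356 - 821 = 2166535$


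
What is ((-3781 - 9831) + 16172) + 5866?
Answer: 8426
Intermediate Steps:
((-3781 - 9831) + 16172) + 5866 = (-13612 + 16172) + 5866 = 2560 + 5866 = 8426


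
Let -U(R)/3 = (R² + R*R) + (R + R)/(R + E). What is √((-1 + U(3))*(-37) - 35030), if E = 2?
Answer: I*√821545/5 ≈ 181.28*I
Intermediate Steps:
U(R) = -6*R² - 6*R/(2 + R) (U(R) = -3*((R² + R*R) + (R + R)/(R + 2)) = -3*((R² + R²) + (2*R)/(2 + R)) = -3*(2*R² + 2*R/(2 + R)) = -6*R² - 6*R/(2 + R))
√((-1 + U(3))*(-37) - 35030) = √((-1 - 6*3*(1 + 3² + 2*3)/(2 + 3))*(-37) - 35030) = √((-1 - 6*3*(1 + 9 + 6)/5)*(-37) - 35030) = √((-1 - 6*3*⅕*16)*(-37) - 35030) = √((-1 - 288/5)*(-37) - 35030) = √(-293/5*(-37) - 35030) = √(10841/5 - 35030) = √(-164309/5) = I*√821545/5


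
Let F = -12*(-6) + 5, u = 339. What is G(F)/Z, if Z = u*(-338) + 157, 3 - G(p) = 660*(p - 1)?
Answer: 50157/114425 ≈ 0.43834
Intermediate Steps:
F = 77 (F = 72 + 5 = 77)
G(p) = 663 - 660*p (G(p) = 3 - 660*(p - 1) = 3 - 660*(-1 + p) = 3 - (-660 + 660*p) = 3 + (660 - 660*p) = 663 - 660*p)
Z = -114425 (Z = 339*(-338) + 157 = -114582 + 157 = -114425)
G(F)/Z = (663 - 660*77)/(-114425) = (663 - 50820)*(-1/114425) = -50157*(-1/114425) = 50157/114425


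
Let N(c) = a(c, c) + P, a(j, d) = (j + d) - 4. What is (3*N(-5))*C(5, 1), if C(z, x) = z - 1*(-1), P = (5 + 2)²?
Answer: 630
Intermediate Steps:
P = 49 (P = 7² = 49)
C(z, x) = 1 + z (C(z, x) = z + 1 = 1 + z)
a(j, d) = -4 + d + j (a(j, d) = (d + j) - 4 = -4 + d + j)
N(c) = 45 + 2*c (N(c) = (-4 + c + c) + 49 = (-4 + 2*c) + 49 = 45 + 2*c)
(3*N(-5))*C(5, 1) = (3*(45 + 2*(-5)))*(1 + 5) = (3*(45 - 10))*6 = (3*35)*6 = 105*6 = 630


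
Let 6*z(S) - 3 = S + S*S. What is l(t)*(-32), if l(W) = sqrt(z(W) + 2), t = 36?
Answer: -16*sqrt(898) ≈ -479.47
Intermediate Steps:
z(S) = 1/2 + S/6 + S**2/6 (z(S) = 1/2 + (S + S*S)/6 = 1/2 + (S + S**2)/6 = 1/2 + (S/6 + S**2/6) = 1/2 + S/6 + S**2/6)
l(W) = sqrt(5/2 + W/6 + W**2/6) (l(W) = sqrt((1/2 + W/6 + W**2/6) + 2) = sqrt(5/2 + W/6 + W**2/6))
l(t)*(-32) = (sqrt(90 + 6*36 + 6*36**2)/6)*(-32) = (sqrt(90 + 216 + 6*1296)/6)*(-32) = (sqrt(90 + 216 + 7776)/6)*(-32) = (sqrt(8082)/6)*(-32) = ((3*sqrt(898))/6)*(-32) = (sqrt(898)/2)*(-32) = -16*sqrt(898)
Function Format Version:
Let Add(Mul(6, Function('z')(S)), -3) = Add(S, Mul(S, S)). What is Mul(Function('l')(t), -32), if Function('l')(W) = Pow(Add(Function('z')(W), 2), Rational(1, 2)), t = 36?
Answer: Mul(-16, Pow(898, Rational(1, 2))) ≈ -479.47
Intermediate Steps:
Function('z')(S) = Add(Rational(1, 2), Mul(Rational(1, 6), S), Mul(Rational(1, 6), Pow(S, 2))) (Function('z')(S) = Add(Rational(1, 2), Mul(Rational(1, 6), Add(S, Mul(S, S)))) = Add(Rational(1, 2), Mul(Rational(1, 6), Add(S, Pow(S, 2)))) = Add(Rational(1, 2), Add(Mul(Rational(1, 6), S), Mul(Rational(1, 6), Pow(S, 2)))) = Add(Rational(1, 2), Mul(Rational(1, 6), S), Mul(Rational(1, 6), Pow(S, 2))))
Function('l')(W) = Pow(Add(Rational(5, 2), Mul(Rational(1, 6), W), Mul(Rational(1, 6), Pow(W, 2))), Rational(1, 2)) (Function('l')(W) = Pow(Add(Add(Rational(1, 2), Mul(Rational(1, 6), W), Mul(Rational(1, 6), Pow(W, 2))), 2), Rational(1, 2)) = Pow(Add(Rational(5, 2), Mul(Rational(1, 6), W), Mul(Rational(1, 6), Pow(W, 2))), Rational(1, 2)))
Mul(Function('l')(t), -32) = Mul(Mul(Rational(1, 6), Pow(Add(90, Mul(6, 36), Mul(6, Pow(36, 2))), Rational(1, 2))), -32) = Mul(Mul(Rational(1, 6), Pow(Add(90, 216, Mul(6, 1296)), Rational(1, 2))), -32) = Mul(Mul(Rational(1, 6), Pow(Add(90, 216, 7776), Rational(1, 2))), -32) = Mul(Mul(Rational(1, 6), Pow(8082, Rational(1, 2))), -32) = Mul(Mul(Rational(1, 6), Mul(3, Pow(898, Rational(1, 2)))), -32) = Mul(Mul(Rational(1, 2), Pow(898, Rational(1, 2))), -32) = Mul(-16, Pow(898, Rational(1, 2)))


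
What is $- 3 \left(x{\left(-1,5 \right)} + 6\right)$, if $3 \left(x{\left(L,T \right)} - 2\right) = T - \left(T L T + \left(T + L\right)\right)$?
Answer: $-50$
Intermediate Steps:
$x{\left(L,T \right)} = 2 - \frac{L}{3} - \frac{L T^{2}}{3}$ ($x{\left(L,T \right)} = 2 + \frac{T - \left(T L T + \left(T + L\right)\right)}{3} = 2 + \frac{T - \left(L T T + \left(L + T\right)\right)}{3} = 2 + \frac{T - \left(L T^{2} + \left(L + T\right)\right)}{3} = 2 + \frac{T - \left(L + T + L T^{2}\right)}{3} = 2 + \frac{- L - L T^{2}}{3} = 2 - \left(\frac{L}{3} + \frac{L T^{2}}{3}\right) = 2 - \frac{L}{3} - \frac{L T^{2}}{3}$)
$- 3 \left(x{\left(-1,5 \right)} + 6\right) = - 3 \left(\left(2 - - \frac{1}{3} - - \frac{5^{2}}{3}\right) + 6\right) = - 3 \left(\left(2 + \frac{1}{3} - \left(- \frac{1}{3}\right) 25\right) + 6\right) = - 3 \left(\left(2 + \frac{1}{3} + \frac{25}{3}\right) + 6\right) = - 3 \left(\frac{32}{3} + 6\right) = \left(-3\right) \frac{50}{3} = -50$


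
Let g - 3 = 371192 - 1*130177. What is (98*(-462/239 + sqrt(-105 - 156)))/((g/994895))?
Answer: -22522433010/28801651 + 146249565*I*sqrt(29)/120509 ≈ -781.98 + 6535.4*I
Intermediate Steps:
g = 241018 (g = 3 + (371192 - 1*130177) = 3 + (371192 - 130177) = 3 + 241015 = 241018)
(98*(-462/239 + sqrt(-105 - 156)))/((g/994895)) = (98*(-462/239 + sqrt(-105 - 156)))/((241018/994895)) = (98*(-462*1/239 + sqrt(-261)))/((241018*(1/994895))) = (98*(-462/239 + 3*I*sqrt(29)))/(241018/994895) = (-45276/239 + 294*I*sqrt(29))*(994895/241018) = -22522433010/28801651 + 146249565*I*sqrt(29)/120509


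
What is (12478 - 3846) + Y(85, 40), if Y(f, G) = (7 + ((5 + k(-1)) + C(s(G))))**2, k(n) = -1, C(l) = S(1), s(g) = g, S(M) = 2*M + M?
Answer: 8828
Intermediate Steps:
S(M) = 3*M
C(l) = 3 (C(l) = 3*1 = 3)
Y(f, G) = 196 (Y(f, G) = (7 + ((5 - 1) + 3))**2 = (7 + (4 + 3))**2 = (7 + 7)**2 = 14**2 = 196)
(12478 - 3846) + Y(85, 40) = (12478 - 3846) + 196 = 8632 + 196 = 8828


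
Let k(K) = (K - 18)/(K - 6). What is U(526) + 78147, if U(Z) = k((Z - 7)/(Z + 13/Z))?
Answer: 9033794749/115595 ≈ 78150.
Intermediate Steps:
k(K) = (-18 + K)/(-6 + K)
U(Z) = (-18 + (-7 + Z)/(Z + 13/Z))/(-6 + (-7 + Z)/(Z + 13/Z)) (U(Z) = (-18 + (Z - 7)/(Z + 13/Z))/(-6 + (Z - 7)/(Z + 13/Z)) = (-18 + (-7 + Z)/(Z + 13/Z))/(-6 + (-7 + Z)/(Z + 13/Z)))
U(526) + 78147 = (234 + 7*526 + 17*526²)/(78 + 5*526² + 7*526) + 78147 = (234 + 3682 + 17*276676)/(78 + 5*276676 + 3682) + 78147 = (234 + 3682 + 4703492)/(78 + 1383380 + 3682) + 78147 = 4707408/1387140 + 78147 = (1/1387140)*4707408 + 78147 = 392284/115595 + 78147 = 9033794749/115595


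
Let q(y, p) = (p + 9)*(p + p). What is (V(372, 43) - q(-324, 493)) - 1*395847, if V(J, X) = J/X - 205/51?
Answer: -1953555910/2193 ≈ -8.9081e+5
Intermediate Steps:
V(J, X) = -205/51 + J/X (V(J, X) = J/X - 205*1/51 = J/X - 205/51 = -205/51 + J/X)
q(y, p) = 2*p*(9 + p) (q(y, p) = (9 + p)*(2*p) = 2*p*(9 + p))
(V(372, 43) - q(-324, 493)) - 1*395847 = ((-205/51 + 372/43) - 2*493*(9 + 493)) - 1*395847 = ((-205/51 + 372*(1/43)) - 2*493*502) - 395847 = ((-205/51 + 372/43) - 1*494972) - 395847 = (10157/2193 - 494972) - 395847 = -1085463439/2193 - 395847 = -1953555910/2193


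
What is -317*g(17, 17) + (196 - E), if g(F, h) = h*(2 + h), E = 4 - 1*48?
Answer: -102151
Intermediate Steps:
E = -44 (E = 4 - 48 = -44)
-317*g(17, 17) + (196 - E) = -5389*(2 + 17) + (196 - 1*(-44)) = -5389*19 + (196 + 44) = -317*323 + 240 = -102391 + 240 = -102151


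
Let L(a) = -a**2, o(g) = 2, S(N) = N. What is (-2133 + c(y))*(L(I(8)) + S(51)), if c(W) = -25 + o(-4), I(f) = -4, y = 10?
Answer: -75460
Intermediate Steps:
c(W) = -23 (c(W) = -25 + 2 = -23)
(-2133 + c(y))*(L(I(8)) + S(51)) = (-2133 - 23)*(-1*(-4)**2 + 51) = -2156*(-1*16 + 51) = -2156*(-16 + 51) = -2156*35 = -75460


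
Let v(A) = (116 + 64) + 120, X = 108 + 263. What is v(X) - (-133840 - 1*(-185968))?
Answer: -51828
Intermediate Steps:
X = 371
v(A) = 300 (v(A) = 180 + 120 = 300)
v(X) - (-133840 - 1*(-185968)) = 300 - (-133840 - 1*(-185968)) = 300 - (-133840 + 185968) = 300 - 1*52128 = 300 - 52128 = -51828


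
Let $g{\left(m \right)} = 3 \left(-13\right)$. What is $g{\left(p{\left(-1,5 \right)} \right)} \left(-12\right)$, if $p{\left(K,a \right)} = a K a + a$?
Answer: $468$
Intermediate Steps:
$p{\left(K,a \right)} = a + K a^{2}$ ($p{\left(K,a \right)} = K a a + a = K a^{2} + a = a + K a^{2}$)
$g{\left(m \right)} = -39$
$g{\left(p{\left(-1,5 \right)} \right)} \left(-12\right) = \left(-39\right) \left(-12\right) = 468$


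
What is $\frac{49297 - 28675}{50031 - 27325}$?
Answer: $\frac{10311}{11353} \approx 0.90822$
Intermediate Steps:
$\frac{49297 - 28675}{50031 - 27325} = \frac{20622}{22706} = 20622 \cdot \frac{1}{22706} = \frac{10311}{11353}$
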